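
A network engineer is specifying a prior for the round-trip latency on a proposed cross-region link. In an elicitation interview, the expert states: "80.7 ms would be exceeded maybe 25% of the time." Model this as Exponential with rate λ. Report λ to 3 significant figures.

P(T > 80.7) = e^(−λ·80.7) = 0.25, so λ = −ln(0.25)/80.7 = 0.0172.

λ ≈ 0.0172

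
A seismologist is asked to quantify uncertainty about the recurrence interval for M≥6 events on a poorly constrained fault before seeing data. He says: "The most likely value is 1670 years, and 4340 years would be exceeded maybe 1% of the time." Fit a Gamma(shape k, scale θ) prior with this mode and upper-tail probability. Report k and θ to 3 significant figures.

Gamma(k,θ) with k>1 has mode (k−1)θ, so θ = 1670/(k−1).
Need P(X < 4340) = 0.99 with θ tied to k this way. Start at k = 2, θ = 1670: P(X<4340) ≈ 0.732.
Too low — raise k to concentrate. Iterating converges to k ≈ 6.1.
Then θ = 1670/(6.1−1) ≈ 327.

k ≈ 6.1, θ ≈ 327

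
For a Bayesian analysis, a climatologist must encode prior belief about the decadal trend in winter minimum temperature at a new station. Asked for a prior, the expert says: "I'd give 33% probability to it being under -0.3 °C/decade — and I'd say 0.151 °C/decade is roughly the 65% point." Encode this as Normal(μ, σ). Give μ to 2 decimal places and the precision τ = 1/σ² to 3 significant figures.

The p-quantile of Normal(μ,σ) is μ + z_p·σ, with z_{0.33} = -0.4399 and z_{0.65} = 0.3853.
Eliminate σ: μ = (z₂·x₁ − z₁·x₂)/(z₂ − z₁) = (0.3853·-0.3 − (-0.4399)·0.151)/0.8252 = -0.06.
Then σ = (x₂ − x₁)/(z₂ − z₁) = (0.151 − -0.3)/0.8252 = 0.55.
Precision τ = 1/σ² = 1/0.5465² = 3.35.

μ = -0.06, τ = 3.35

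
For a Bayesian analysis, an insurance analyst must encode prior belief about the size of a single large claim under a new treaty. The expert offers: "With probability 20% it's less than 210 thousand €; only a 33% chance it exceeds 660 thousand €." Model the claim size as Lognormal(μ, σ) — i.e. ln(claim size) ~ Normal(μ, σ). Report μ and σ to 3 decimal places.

μ ≈ 6.099, σ ≈ 0.894

If T ~ Lognormal(μ,σ) then ln T ~ Normal(μ,σ), so the p-quantile of ln T is μ + z_p·σ.
ln(210) = 5.347 and ln(660) = 6.492; z_{0.2} = -0.8416, z_{0.67} = 0.4399.
σ = (6.492 − 5.347)/(0.4399 − (-0.8416)) = 0.894.
μ = 5.347 − (-0.8416)·0.894 = 6.099.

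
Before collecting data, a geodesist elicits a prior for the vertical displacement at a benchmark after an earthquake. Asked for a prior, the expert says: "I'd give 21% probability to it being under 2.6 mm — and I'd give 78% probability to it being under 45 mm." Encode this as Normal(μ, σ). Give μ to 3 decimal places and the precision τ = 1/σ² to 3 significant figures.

μ = 24.260, τ = 0.00139

The p-quantile of Normal(μ,σ) is μ + z_p·σ, with z_{0.21} = -0.8064 and z_{0.78} = 0.7722.
Eliminate σ: μ = (z₂·x₁ − z₁·x₂)/(z₂ − z₁) = (0.7722·2.6 − (-0.8064)·45)/1.579 = 24.260.
Then σ = (x₂ − x₁)/(z₂ − z₁) = (45 − 2.6)/1.579 = 26.859.
Precision τ = 1/σ² = 1/26.86² = 0.00139.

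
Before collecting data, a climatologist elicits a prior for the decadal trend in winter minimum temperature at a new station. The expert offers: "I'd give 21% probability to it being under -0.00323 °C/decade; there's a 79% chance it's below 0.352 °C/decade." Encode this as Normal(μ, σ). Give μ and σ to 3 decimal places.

μ = 0.174, σ = 0.220

The p-quantile of Normal(μ,σ) is μ + z_p·σ, with z_{0.21} = -0.8064 and z_{0.79} = 0.8064.
Eliminate σ: μ = (z₂·x₁ − z₁·x₂)/(z₂ − z₁) = (0.8064·-0.00323 − (-0.8064)·0.352)/1.613 = 0.174.
Then σ = (x₂ − x₁)/(z₂ − z₁) = (0.352 − -0.00323)/1.613 = 0.220.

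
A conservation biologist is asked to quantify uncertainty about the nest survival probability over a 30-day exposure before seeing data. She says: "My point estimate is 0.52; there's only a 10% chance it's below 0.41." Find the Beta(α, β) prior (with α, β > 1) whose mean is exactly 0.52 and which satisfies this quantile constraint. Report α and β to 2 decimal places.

α ≈ 17.53, β ≈ 16.18

With mean 0.52 fixed, write α = 0.52s, β = 0.48s where s = α+β.
Need P(θ < 0.41) = 0.1 under Beta(0.52s, 0.48s). Normal approximation: (q−m)/√(m(1−m)/s) ≈ z_{0.1} = -1.28, so s ≈ 0.52·0.48·(-1.28)²/(0.41−0.52)² = 33.9.
At s = 33.9: P(θ<0.41) ≈ 0.099. Adjusting to match 0.1 gives s ≈ 33.71.
So α = 0.52·33.71 ≈ 17.53, β = 0.48·33.71 ≈ 16.18.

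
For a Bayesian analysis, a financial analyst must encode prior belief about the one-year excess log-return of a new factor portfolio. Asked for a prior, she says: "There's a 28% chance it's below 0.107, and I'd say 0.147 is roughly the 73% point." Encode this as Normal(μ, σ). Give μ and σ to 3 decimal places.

For Normal(μ,σ), the p-quantile is μ + z_p·σ. Here z_{0.28} = -0.5828, z_{0.73} = 0.6128.
So 0.107 = μ − 0.5828σ and 0.147 = μ + 0.6128σ.
Subtracting: σ = (0.147 − 0.107)/(0.6128 − (-0.5828)) = 0.033.
Then μ = 0.107 − (-0.5828)·0.033 = 0.126.

μ = 0.126, σ = 0.033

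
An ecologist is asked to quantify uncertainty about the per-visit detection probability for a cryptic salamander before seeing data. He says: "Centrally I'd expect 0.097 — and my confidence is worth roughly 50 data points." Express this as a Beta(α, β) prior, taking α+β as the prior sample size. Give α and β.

α = 4.85, β = 45.15

Under the effective-sample-size interpretation, Beta(α, β) has prior mean α/(α+β) and prior sample size α+β.
So α+β = 50 and α/(α+β) = 0.097, giving α = 0.097·50 = 4.85 and β = 50 − 4.85 = 45.15.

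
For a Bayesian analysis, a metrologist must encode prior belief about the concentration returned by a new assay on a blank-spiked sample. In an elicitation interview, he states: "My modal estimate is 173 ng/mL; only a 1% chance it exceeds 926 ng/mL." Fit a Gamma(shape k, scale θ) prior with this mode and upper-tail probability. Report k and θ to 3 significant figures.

Gamma(k,θ) with k>1 has mode (k−1)θ, so θ = 173/(k−1).
Need P(X < 926) = 0.99 with θ tied to k this way. Start at k = 2, θ = 173: P(X<926) ≈ 0.970.
Too low — raise k to concentrate. Iterating converges to k ≈ 2.36.
Then θ = 173/(2.36−1) ≈ 127.

k ≈ 2.36, θ ≈ 127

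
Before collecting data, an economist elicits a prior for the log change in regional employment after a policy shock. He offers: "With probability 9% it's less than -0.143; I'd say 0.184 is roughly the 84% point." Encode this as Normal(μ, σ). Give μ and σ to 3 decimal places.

The p-quantile of Normal(μ,σ) is μ + z_p·σ, with z_{0.09} = -1.341 and z_{0.84} = 0.9945.
Eliminate σ: μ = (z₂·x₁ − z₁·x₂)/(z₂ − z₁) = (0.9945·-0.143 − (-1.341)·0.184)/2.335 = 0.045.
Then σ = (x₂ − x₁)/(z₂ − z₁) = (0.184 − -0.143)/2.335 = 0.140.

μ = 0.045, σ = 0.140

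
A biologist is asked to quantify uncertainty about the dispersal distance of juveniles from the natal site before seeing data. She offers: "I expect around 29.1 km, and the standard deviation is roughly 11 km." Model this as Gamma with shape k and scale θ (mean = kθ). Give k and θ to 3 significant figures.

For Gamma(k, scale θ): mean = kθ, variance = kθ², so CV = 1/√k.
CV = SD/mean = 11/29.1 = 0.378, hence k = 1/CV² = 7.
Then θ = mean/k = 29.1/7 = 4.16.

k ≈ 7, θ ≈ 4.16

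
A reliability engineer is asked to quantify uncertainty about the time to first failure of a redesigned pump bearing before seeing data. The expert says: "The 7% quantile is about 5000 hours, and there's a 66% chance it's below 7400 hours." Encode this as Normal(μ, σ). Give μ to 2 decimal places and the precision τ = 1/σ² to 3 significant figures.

μ = 6875.75, τ = 6.19e-07

The p-quantile of Normal(μ,σ) is μ + z_p·σ, with z_{0.07} = -1.476 and z_{0.66} = 0.4125.
Eliminate σ: μ = (z₂·x₁ − z₁·x₂)/(z₂ − z₁) = (0.4125·5000 − (-1.476)·7400)/1.888 = 6875.75.
Then σ = (x₂ − x₁)/(z₂ − z₁) = (7400 − 5000)/1.888 = 1271.02.
Precision τ = 1/σ² = 1/1271² = 6.19e-07.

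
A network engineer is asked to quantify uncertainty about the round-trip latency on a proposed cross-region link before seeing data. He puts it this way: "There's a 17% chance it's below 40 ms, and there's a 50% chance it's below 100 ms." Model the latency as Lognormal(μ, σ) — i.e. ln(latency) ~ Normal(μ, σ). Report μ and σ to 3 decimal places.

μ ≈ 4.605, σ ≈ 0.960

If T ~ Lognormal(μ,σ) then ln T ~ Normal(μ,σ), so the p-quantile of ln T is μ + z_p·σ.
ln(40) = 3.689 and ln(100) = 4.605; z_{0.17} = -0.9542, z_{0.5} = 0.
σ = (4.605 − 3.689)/(0 − (-0.9542)) = 0.960.
μ = 3.689 − (-0.9542)·0.960 = 4.605.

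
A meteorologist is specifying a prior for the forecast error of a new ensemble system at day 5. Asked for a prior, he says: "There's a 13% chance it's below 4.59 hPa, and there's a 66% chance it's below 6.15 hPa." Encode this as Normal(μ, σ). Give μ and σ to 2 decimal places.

μ = 5.73, σ = 1.01

The p-quantile of Normal(μ,σ) is μ + z_p·σ, with z_{0.13} = -1.126 and z_{0.66} = 0.4125.
Eliminate σ: μ = (z₂·x₁ − z₁·x₂)/(z₂ − z₁) = (0.4125·4.59 − (-1.126)·6.15)/1.539 = 5.73.
Then σ = (x₂ − x₁)/(z₂ − z₁) = (6.15 − 4.59)/1.539 = 1.01.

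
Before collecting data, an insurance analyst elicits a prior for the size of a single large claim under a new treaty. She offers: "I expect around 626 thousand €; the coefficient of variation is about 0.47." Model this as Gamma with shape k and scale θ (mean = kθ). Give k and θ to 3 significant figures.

k ≈ 4.53, θ ≈ 138

For Gamma(k, scale θ): mean = kθ, variance = kθ², so CV = 1/√k.
CV = 0.47, hence k = 1/CV² = 4.53.
Then θ = mean/k = 626/4.53 = 138.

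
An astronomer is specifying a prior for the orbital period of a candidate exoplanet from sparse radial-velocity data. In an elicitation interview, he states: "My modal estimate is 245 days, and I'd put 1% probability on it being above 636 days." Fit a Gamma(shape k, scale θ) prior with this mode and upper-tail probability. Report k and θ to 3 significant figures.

k ≈ 6.12, θ ≈ 47.9

Gamma(k,θ) with k>1 has mode (k−1)θ, so θ = 245/(k−1).
Need P(X < 636) = 0.99 with θ tied to k this way. Start at k = 2, θ = 245: P(X<636) ≈ 0.732.
Too low — raise k to concentrate. Iterating converges to k ≈ 6.12.
Then θ = 245/(6.12−1) ≈ 47.9.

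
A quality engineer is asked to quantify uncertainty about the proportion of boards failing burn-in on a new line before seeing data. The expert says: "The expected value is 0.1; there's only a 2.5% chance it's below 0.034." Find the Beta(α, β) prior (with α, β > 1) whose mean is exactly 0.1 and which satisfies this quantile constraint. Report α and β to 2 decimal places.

α ≈ 5.01, β ≈ 45.05

With mean 0.1 fixed, write α = 0.1s, β = 0.9s where s = α+β.
Need P(θ < 0.034) = 0.025 under Beta(0.1s, 0.9s). Normal approximation: (q−m)/√(m(1−m)/s) ≈ z_{0.025} = -1.96, so s ≈ 0.1·0.9·(-1.96)²/(0.034−0.1)² = 79.4.
At s = 79.4: P(θ<0.034) ≈ 0.006. Adjusting to match 0.025 gives s ≈ 50.06.
So α = 0.1·50.06 ≈ 5.01, β = 0.9·50.06 ≈ 45.05.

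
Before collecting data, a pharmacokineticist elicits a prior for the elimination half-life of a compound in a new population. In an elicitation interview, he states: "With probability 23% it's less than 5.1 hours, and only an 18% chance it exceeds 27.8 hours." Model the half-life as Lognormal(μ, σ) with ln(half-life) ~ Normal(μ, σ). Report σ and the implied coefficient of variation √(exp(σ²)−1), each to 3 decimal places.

σ ≈ 1.025, CV ≈ 1.364

If T ~ Lognormal(μ,σ) then ln T ~ Normal(μ,σ), so the p-quantile of ln T is μ + z_p·σ.
ln(5.1) = 1.629 and ln(27.8) = 3.325; z_{0.23} = -0.7388, z_{0.82} = 0.9154.
σ = (3.325 − 1.629)/(0.9154 − (-0.7388)) = 1.025.
μ = 1.629 − (-0.7388)·1.025 = 2.387.
CV = √(exp(σ²)−1) = √(exp(1.0509)−1) = 1.364.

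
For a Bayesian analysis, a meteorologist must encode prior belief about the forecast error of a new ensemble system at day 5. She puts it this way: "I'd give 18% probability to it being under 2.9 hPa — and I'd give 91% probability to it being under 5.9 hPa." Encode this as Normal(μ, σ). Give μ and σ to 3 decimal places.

μ = 4.117, σ = 1.330

The p-quantile of Normal(μ,σ) is μ + z_p·σ, with z_{0.18} = -0.9154 and z_{0.91} = 1.341.
Eliminate σ: μ = (z₂·x₁ − z₁·x₂)/(z₂ − z₁) = (1.341·2.9 − (-0.9154)·5.9)/2.256 = 4.117.
Then σ = (x₂ − x₁)/(z₂ − z₁) = (5.9 − 2.9)/2.256 = 1.330.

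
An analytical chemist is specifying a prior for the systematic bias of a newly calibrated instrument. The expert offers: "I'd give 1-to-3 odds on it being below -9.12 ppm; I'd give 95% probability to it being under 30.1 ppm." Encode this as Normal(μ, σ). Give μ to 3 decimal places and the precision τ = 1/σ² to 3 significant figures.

μ = 2.286, τ = 0.0035

For Normal(μ,σ), the p-quantile is μ + z_p·σ. Here z_{0.25} = -0.6745, z_{0.95} = 1.645.
So -9.12 = μ − 0.6745σ and 30.1 = μ + 1.645σ.
Subtracting: σ = (30.1 − -9.12)/(1.645 − (-0.6745)) = 16.910.
Then μ = -9.12 − (-0.6745)·16.910 = 2.286.
Precision τ = 1/σ² = 1/16.91² = 0.0035.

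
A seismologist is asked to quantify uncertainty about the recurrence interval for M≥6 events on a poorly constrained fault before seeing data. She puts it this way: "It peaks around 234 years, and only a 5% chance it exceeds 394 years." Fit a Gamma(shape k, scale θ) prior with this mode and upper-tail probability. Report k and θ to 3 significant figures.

Gamma(k,θ) with k>1 has mode (k−1)θ, so θ = 234/(k−1).
Need P(X < 394) = 0.95 with θ tied to k this way. Start at k = 2, θ = 234: P(X<394) ≈ 0.502.
Too low — raise k to concentrate. Iterating converges to k ≈ 11.3.
Then θ = 234/(11.3−1) ≈ 22.7.

k ≈ 11.3, θ ≈ 22.7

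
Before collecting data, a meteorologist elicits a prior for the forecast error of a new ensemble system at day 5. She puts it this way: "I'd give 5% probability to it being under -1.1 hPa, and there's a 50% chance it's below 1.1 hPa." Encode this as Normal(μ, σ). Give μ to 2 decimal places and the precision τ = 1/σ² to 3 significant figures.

The p-quantile of Normal(μ,σ) is μ + z_p·σ, with z_{0.05} = -1.645 and z_{0.5} = 0.
Eliminate σ: μ = (z₂·x₁ − z₁·x₂)/(z₂ − z₁) = (0·-1.1 − (-1.645)·1.1)/1.645 = 1.10.
Then σ = (x₂ − x₁)/(z₂ − z₁) = (1.1 − -1.1)/1.645 = 1.34.
Precision τ = 1/σ² = 1/1.338² = 0.559.

μ = 1.10, τ = 0.559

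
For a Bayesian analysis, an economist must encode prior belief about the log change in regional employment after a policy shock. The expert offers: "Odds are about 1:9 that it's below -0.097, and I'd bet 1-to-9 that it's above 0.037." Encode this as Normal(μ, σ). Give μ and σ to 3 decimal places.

μ = -0.030, σ = 0.052

The p-quantile of Normal(μ,σ) is μ + z_p·σ, with z_{0.1} = -1.282 and z_{0.9} = 1.282.
Eliminate σ: μ = (z₂·x₁ − z₁·x₂)/(z₂ − z₁) = (1.282·-0.097 − (-1.282)·0.037)/2.563 = -0.030.
Then σ = (x₂ − x₁)/(z₂ − z₁) = (0.037 − -0.097)/2.563 = 0.052.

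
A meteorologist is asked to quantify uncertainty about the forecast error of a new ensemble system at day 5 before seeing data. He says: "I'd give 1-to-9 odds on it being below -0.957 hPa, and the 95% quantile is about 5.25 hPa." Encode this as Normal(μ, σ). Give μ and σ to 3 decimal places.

μ = 1.761, σ = 2.121

For Normal(μ,σ), the p-quantile is μ + z_p·σ. Here z_{0.1} = -1.282, z_{0.95} = 1.645.
So -0.957 = μ − 1.282σ and 5.25 = μ + 1.645σ.
Subtracting: σ = (5.25 − -0.957)/(1.645 − (-1.282)) = 2.121.
Then μ = -0.957 − (-1.282)·2.121 = 1.761.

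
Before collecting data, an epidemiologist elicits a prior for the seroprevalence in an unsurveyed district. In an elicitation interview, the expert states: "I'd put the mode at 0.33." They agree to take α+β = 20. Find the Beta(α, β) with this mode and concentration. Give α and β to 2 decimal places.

α = 6.94, β = 13.06

For α,β > 1 the Beta mode is (α−1)/(α+β−2). With α+β = 20, the mode is (α−1)/18.
Set (α−1)/18 = 0.33 → α = 1 + 0.33·18 = 6.94.
β = 20 − α = 13.06.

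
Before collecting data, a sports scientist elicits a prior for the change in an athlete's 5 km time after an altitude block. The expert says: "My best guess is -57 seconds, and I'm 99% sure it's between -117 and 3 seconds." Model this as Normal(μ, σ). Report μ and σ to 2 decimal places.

A symmetric 99% interval runs μ ± z·σ with z = 2.576.
Half-width = 60, so σ = 60/2.576 = 23.29.
μ is the stated best guess, -57.00.

μ = -57.00, σ = 23.29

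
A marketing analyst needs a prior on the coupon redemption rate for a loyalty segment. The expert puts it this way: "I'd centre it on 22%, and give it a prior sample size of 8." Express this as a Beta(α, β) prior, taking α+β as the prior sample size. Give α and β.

Under the effective-sample-size interpretation, Beta(α, β) has prior mean α/(α+β) and prior sample size α+β.
So α+β = 8 and α/(α+β) = 0.22, giving α = 0.22·8 = 1.76 and β = 8 − 1.76 = 6.24.

α = 1.76, β = 6.24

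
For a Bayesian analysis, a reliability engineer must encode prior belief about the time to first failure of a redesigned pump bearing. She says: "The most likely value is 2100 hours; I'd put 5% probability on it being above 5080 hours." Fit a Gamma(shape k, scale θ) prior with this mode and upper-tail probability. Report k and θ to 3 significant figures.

k ≈ 4.49, θ ≈ 601

Gamma(k,θ) with k>1 has mode (k−1)θ, so θ = 2100/(k−1).
Need P(X < 5080) = 0.95 with θ tied to k this way. Start at k = 2, θ = 2100: P(X<5080) ≈ 0.696.
Too low — raise k to concentrate. Iterating converges to k ≈ 4.49.
Then θ = 2100/(4.49−1) ≈ 601.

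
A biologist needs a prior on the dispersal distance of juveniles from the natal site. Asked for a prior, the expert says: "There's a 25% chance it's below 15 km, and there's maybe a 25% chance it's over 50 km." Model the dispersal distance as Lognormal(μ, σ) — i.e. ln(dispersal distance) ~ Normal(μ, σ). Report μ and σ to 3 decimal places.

If T ~ Lognormal(μ,σ) then ln T ~ Normal(μ,σ), so the p-quantile of ln T is μ + z_p·σ.
ln(15) = 2.708 and ln(50) = 3.912; z_{0.25} = -0.6745, z_{0.75} = 0.6745.
σ = (3.912 − 2.708)/(0.6745 − (-0.6745)) = 0.893.
μ = 2.708 − (-0.6745)·0.893 = 3.310.

μ ≈ 3.310, σ ≈ 0.893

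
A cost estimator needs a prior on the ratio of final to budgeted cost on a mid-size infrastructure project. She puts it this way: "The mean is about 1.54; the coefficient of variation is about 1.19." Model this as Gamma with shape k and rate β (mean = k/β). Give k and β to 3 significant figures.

k ≈ 0.706, β ≈ 0.459

For Gamma(k, rate β): mean = k/β, variance = k/β², so CV = 1/√k.
CV = 1.19, hence k = 1/CV² = 0.706.
Then β = k/mean = 0.706/1.54 = 0.459.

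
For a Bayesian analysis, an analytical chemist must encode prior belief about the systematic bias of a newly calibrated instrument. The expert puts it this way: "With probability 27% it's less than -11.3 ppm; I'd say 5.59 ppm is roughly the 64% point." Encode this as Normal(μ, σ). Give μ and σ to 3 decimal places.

The p-quantile of Normal(μ,σ) is μ + z_p·σ, with z_{0.27} = -0.6128 and z_{0.64} = 0.3585.
Eliminate σ: μ = (z₂·x₁ − z₁·x₂)/(z₂ − z₁) = (0.3585·-11.3 − (-0.6128)·5.59)/0.9713 = -0.643.
Then σ = (x₂ − x₁)/(z₂ − z₁) = (5.59 − -11.3)/0.9713 = 17.390.

μ = -0.643, σ = 17.390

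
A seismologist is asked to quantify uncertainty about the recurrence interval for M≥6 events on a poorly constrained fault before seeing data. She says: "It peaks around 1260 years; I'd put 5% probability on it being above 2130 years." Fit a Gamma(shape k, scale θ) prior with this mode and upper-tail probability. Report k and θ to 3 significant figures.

Gamma(k,θ) with k>1 has mode (k−1)θ, so θ = 1260/(k−1).
Need P(X < 2130) = 0.95 with θ tied to k this way. Start at k = 2, θ = 1260: P(X<2130) ≈ 0.504.
Too low — raise k to concentrate. Iterating converges to k ≈ 11.1.
Then θ = 1260/(11.1−1) ≈ 124.

k ≈ 11.1, θ ≈ 124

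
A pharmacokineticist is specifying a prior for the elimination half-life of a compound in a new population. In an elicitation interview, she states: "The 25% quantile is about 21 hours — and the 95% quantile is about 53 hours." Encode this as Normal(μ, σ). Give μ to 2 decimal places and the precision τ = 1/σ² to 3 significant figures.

μ = 30.31, τ = 0.00525

The p-quantile of Normal(μ,σ) is μ + z_p·σ, with z_{0.25} = -0.6745 and z_{0.95} = 1.645.
Eliminate σ: μ = (z₂·x₁ − z₁·x₂)/(z₂ − z₁) = (1.645·21 − (-0.6745)·53)/2.319 = 30.31.
Then σ = (x₂ − x₁)/(z₂ − z₁) = (53 − 21)/2.319 = 13.80.
Precision τ = 1/σ² = 1/13.8² = 0.00525.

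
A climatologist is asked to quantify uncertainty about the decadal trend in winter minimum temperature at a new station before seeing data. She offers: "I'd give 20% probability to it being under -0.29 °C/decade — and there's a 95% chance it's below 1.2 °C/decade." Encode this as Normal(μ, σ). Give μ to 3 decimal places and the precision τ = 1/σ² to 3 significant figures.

The p-quantile of Normal(μ,σ) is μ + z_p·σ, with z_{0.2} = -0.8416 and z_{0.95} = 1.645.
Eliminate σ: μ = (z₂·x₁ − z₁·x₂)/(z₂ − z₁) = (1.645·-0.29 − (-0.8416)·1.2)/2.486 = 0.214.
Then σ = (x₂ − x₁)/(z₂ − z₁) = (1.2 − -0.29)/2.486 = 0.599.
Precision τ = 1/σ² = 1/0.5992² = 2.78.

μ = 0.214, τ = 2.78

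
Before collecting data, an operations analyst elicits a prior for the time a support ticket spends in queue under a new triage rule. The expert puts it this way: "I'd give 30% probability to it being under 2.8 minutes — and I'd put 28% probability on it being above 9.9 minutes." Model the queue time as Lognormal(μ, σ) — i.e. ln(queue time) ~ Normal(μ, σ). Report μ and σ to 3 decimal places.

μ ≈ 1.628, σ ≈ 1.141

If T ~ Lognormal(μ,σ) then ln T ~ Normal(μ,σ), so the p-quantile of ln T is μ + z_p·σ.
ln(2.8) = 1.03 and ln(9.9) = 2.293; z_{0.3} = -0.5244, z_{0.72} = 0.5828.
σ = (2.293 − 1.03)/(0.5828 − (-0.5244)) = 1.141.
μ = 1.03 − (-0.5244)·1.141 = 1.628.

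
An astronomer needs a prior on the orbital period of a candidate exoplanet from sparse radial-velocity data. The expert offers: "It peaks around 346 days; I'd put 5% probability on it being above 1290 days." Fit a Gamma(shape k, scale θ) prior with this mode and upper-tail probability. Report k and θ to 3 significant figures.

k ≈ 2.47, θ ≈ 235

Gamma(k,θ) with k>1 has mode (k−1)θ, so θ = 346/(k−1).
Need P(X < 1290) = 0.95 with θ tied to k this way. Start at k = 2, θ = 346: P(X<1290) ≈ 0.886.
Too low — raise k to concentrate. Iterating converges to k ≈ 2.47.
Then θ = 346/(2.47−1) ≈ 235.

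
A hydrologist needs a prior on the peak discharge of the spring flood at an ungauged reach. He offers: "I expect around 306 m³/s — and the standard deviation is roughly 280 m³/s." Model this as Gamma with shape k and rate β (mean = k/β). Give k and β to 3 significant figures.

For Gamma(k, rate β): mean = k/β, variance = k/β², so CV = 1/√k.
CV = SD/mean = 280/306 = 0.915, hence k = 1/CV² = 1.19.
Then β = k/mean = 1.19/306 = 0.0039.

k ≈ 1.19, β ≈ 0.0039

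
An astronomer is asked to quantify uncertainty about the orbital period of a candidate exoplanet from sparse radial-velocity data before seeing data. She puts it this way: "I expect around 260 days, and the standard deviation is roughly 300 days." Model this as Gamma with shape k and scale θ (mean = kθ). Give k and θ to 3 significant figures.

For Gamma(k, scale θ): mean = kθ, variance = kθ², so CV = 1/√k.
CV = SD/mean = 300/260 = 1.154, hence k = 1/CV² = 0.751.
Then θ = mean/k = 260/0.751 = 346.

k ≈ 0.751, θ ≈ 346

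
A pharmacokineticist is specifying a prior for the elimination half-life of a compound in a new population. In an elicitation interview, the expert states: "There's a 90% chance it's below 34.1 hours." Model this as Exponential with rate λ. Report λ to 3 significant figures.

P(T < 34.1) = 1 − e^(−λ·34.1) = 0.9, so λ = −ln(1−0.9)/34.1 = −ln(0.1)/34.1 = 0.0675.

λ ≈ 0.0675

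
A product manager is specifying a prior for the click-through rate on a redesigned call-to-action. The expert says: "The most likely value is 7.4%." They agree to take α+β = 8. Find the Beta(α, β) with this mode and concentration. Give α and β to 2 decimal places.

For α,β > 1 the Beta mode is (α−1)/(α+β−2). With α+β = 8, the mode is (α−1)/6.
Set (α−1)/6 = 0.074 → α = 1 + 0.074·6 = 1.44.
β = 8 − α = 6.56.

α = 1.44, β = 6.56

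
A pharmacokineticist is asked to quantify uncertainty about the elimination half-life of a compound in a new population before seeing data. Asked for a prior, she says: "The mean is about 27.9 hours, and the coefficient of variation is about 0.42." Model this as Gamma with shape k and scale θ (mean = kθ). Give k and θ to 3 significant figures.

For Gamma(k, scale θ): mean = kθ, variance = kθ², so CV = 1/√k.
CV = 0.42, hence k = 1/CV² = 5.67.
Then θ = mean/k = 27.9/5.67 = 4.92.

k ≈ 5.67, θ ≈ 4.92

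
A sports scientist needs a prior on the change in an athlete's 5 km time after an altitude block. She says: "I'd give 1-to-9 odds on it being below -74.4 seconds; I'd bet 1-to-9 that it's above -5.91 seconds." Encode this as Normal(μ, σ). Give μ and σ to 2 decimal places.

For Normal(μ,σ), the p-quantile is μ + z_p·σ. Here z_{0.1} = -1.282, z_{0.9} = 1.282.
So -74.4 = μ − 1.282σ and -5.91 = μ + 1.282σ.
Subtracting: σ = (-5.91 − -74.4)/(1.282 − (-1.282)) = 26.72.
Then μ = -74.4 − (-1.282)·26.72 = -40.16.

μ = -40.16, σ = 26.72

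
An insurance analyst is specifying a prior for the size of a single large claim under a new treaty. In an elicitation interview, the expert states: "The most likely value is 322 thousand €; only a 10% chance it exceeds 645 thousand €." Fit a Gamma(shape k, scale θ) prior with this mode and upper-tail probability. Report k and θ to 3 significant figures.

k ≈ 4.97, θ ≈ 81

Gamma(k,θ) with k>1 has mode (k−1)θ, so θ = 322/(k−1).
Need P(X < 645) = 0.9 with θ tied to k this way. Start at k = 2, θ = 322: P(X<645) ≈ 0.595.
Too low — raise k to concentrate. Iterating converges to k ≈ 4.97.
Then θ = 322/(4.97−1) ≈ 81.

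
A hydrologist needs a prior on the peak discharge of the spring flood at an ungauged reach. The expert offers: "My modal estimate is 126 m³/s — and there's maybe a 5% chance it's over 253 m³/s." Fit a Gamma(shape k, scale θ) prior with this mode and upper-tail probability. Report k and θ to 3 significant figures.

k ≈ 6.7, θ ≈ 22.1

Gamma(k,θ) with k>1 has mode (k−1)θ, so θ = 126/(k−1).
Need P(X < 253) = 0.95 with θ tied to k this way. Start at k = 2, θ = 126: P(X<253) ≈ 0.596.
Too low — raise k to concentrate. Iterating converges to k ≈ 6.7.
Then θ = 126/(6.7−1) ≈ 22.1.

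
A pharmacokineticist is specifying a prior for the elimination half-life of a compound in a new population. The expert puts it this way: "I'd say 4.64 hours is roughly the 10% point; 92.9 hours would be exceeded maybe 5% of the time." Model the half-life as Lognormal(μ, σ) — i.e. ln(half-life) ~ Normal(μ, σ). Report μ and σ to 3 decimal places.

μ ≈ 2.847, σ ≈ 1.024

If T ~ Lognormal(μ,σ) then ln T ~ Normal(μ,σ), so the p-quantile of ln T is μ + z_p·σ.
ln(4.64) = 1.535 and ln(92.9) = 4.532; z_{0.1} = -1.282, z_{0.95} = 1.645.
σ = (4.532 − 1.535)/(1.645 − (-1.282)) = 1.024.
μ = 1.535 − (-1.282)·1.024 = 2.847.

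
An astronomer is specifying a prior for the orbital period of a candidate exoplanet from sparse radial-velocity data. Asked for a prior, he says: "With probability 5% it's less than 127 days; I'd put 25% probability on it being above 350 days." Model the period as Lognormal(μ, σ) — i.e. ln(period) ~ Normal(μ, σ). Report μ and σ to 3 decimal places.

μ ≈ 5.563, σ ≈ 0.437

If T ~ Lognormal(μ,σ) then ln T ~ Normal(μ,σ), so the p-quantile of ln T is μ + z_p·σ.
ln(127) = 4.844 and ln(350) = 5.858; z_{0.05} = -1.645, z_{0.75} = 0.6745.
σ = (5.858 − 4.844)/(0.6745 − (-1.645)) = 0.437.
μ = 4.844 − (-1.645)·0.437 = 5.563.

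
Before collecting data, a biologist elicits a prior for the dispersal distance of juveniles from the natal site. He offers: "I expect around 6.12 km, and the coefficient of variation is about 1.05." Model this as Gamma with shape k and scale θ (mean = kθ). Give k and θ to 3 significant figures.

For Gamma(k, scale θ): mean = kθ, variance = kθ², so CV = 1/√k.
CV = 1.05, hence k = 1/CV² = 0.907.
Then θ = mean/k = 6.12/0.907 = 6.75.

k ≈ 0.907, θ ≈ 6.75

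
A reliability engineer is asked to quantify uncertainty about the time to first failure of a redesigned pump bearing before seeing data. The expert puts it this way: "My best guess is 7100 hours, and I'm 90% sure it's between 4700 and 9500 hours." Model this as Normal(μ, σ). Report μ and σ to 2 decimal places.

A symmetric 90% interval runs μ ± z·σ with z = 1.645.
Half-width = 2400, so σ = 2400/1.645 = 1459.10.
μ is the stated best guess, 7100.00.

μ = 7100.00, σ = 1459.10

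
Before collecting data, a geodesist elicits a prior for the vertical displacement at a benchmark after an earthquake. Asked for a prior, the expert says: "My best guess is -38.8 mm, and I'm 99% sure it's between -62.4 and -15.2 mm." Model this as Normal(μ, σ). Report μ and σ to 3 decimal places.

A symmetric 99% interval runs μ ± z·σ with z = 2.576.
Half-width = 23.6, so σ = 23.6/2.576 = 9.162.
μ is the stated best guess, -38.800.

μ = -38.800, σ = 9.162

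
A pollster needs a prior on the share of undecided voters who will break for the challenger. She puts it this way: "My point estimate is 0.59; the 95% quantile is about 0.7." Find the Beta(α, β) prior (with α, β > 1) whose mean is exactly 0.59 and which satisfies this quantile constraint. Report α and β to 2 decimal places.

α ≈ 30.24, β ≈ 21.02

With mean 0.59 fixed, write α = 0.59s, β = 0.41s where s = α+β.
Need P(θ < 0.7) = 0.95 under Beta(0.59s, 0.41s). Normal approximation: (q−m)/√(m(1−m)/s) ≈ z_{0.95} = 1.64, so s ≈ 0.59·0.41·(1.64)²/(0.7−0.59)² = 54.1.
At s = 54.1: P(θ<0.7) ≈ 0.955. Adjusting to match 0.95 gives s ≈ 51.26.
So α = 0.59·51.26 ≈ 30.24, β = 0.41·51.26 ≈ 21.02.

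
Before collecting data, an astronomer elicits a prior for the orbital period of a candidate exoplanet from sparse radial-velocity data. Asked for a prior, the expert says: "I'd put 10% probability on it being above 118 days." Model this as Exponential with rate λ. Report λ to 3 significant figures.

λ ≈ 0.0195

P(T > 118.0) = e^(−λ·118.0) = 0.1, so λ = −ln(0.1)/118.0 = 0.0195.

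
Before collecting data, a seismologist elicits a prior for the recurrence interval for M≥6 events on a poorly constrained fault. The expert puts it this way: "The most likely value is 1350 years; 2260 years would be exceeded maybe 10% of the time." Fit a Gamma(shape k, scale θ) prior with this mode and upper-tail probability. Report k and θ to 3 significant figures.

k ≈ 8.12, θ ≈ 190

Gamma(k,θ) with k>1 has mode (k−1)θ, so θ = 1350/(k−1).
Need P(X < 2260) = 0.9 with θ tied to k this way. Start at k = 2, θ = 1350: P(X<2260) ≈ 0.499.
Too low — raise k to concentrate. Iterating converges to k ≈ 8.12.
Then θ = 1350/(8.12−1) ≈ 190.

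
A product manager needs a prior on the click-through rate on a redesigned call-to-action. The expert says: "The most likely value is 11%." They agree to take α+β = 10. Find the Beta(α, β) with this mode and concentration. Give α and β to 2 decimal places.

α = 1.88, β = 8.12

For α,β > 1 the Beta mode is (α−1)/(α+β−2). With α+β = 10, the mode is (α−1)/8.
Set (α−1)/8 = 0.11 → α = 1 + 0.11·8 = 1.88.
β = 10 − α = 8.12.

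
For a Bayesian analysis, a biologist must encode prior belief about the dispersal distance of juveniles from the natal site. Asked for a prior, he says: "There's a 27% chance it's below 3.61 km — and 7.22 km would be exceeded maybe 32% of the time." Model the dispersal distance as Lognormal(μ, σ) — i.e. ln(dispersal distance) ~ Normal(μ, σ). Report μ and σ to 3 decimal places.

μ ≈ 1.677, σ ≈ 0.641

If T ~ Lognormal(μ,σ) then ln T ~ Normal(μ,σ), so the p-quantile of ln T is μ + z_p·σ.
ln(3.61) = 1.284 and ln(7.22) = 1.977; z_{0.27} = -0.6128, z_{0.68} = 0.4677.
σ = (1.977 − 1.284)/(0.4677 − (-0.6128)) = 0.641.
μ = 1.284 − (-0.6128)·0.641 = 1.677.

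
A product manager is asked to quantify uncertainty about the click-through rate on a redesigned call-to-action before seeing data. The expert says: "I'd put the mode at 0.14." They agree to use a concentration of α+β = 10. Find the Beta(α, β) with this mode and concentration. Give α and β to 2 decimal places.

For α,β > 1 the Beta mode is (α−1)/(α+β−2). With α+β = 10, the mode is (α−1)/8.
Set (α−1)/8 = 0.14 → α = 1 + 0.14·8 = 2.12.
β = 10 − α = 7.88.

α = 2.12, β = 7.88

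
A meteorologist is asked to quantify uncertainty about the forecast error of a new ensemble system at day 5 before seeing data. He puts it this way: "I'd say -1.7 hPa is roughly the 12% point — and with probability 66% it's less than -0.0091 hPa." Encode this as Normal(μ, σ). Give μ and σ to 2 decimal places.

For Normal(μ,σ), the p-quantile is μ + z_p·σ. Here z_{0.12} = -1.175, z_{0.66} = 0.4125.
So -1.7 = μ − 1.175σ and -0.0091 = μ + 0.4125σ.
Subtracting: σ = (-0.0091 − -1.7)/(0.4125 − (-1.175)) = 1.07.
Then μ = -1.7 − (-1.175)·1.07 = -0.45.

μ = -0.45, σ = 1.07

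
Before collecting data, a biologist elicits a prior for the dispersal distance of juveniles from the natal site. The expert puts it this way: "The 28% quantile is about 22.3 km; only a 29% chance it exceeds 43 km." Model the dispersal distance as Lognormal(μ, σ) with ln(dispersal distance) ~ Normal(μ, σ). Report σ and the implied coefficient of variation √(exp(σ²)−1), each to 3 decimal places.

If T ~ Lognormal(μ,σ) then ln T ~ Normal(μ,σ), so the p-quantile of ln T is μ + z_p·σ.
ln(22.3) = 3.105 and ln(43) = 3.761; z_{0.28} = -0.5828, z_{0.71} = 0.5534.
σ = (3.761 − 3.105)/(0.5534 − (-0.5828)) = 0.578.
μ = 3.105 − (-0.5828)·0.578 = 3.441.
CV = √(exp(σ²)−1) = √(exp(0.3340)−1) = 0.630.

σ ≈ 0.578, CV ≈ 0.630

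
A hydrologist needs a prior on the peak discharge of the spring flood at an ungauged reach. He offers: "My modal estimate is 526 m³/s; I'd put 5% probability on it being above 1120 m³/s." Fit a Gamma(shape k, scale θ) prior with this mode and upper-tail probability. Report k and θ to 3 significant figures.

k ≈ 5.83, θ ≈ 109

Gamma(k,θ) with k>1 has mode (k−1)θ, so θ = 526/(k−1).
Need P(X < 1120) = 0.95 with θ tied to k this way. Start at k = 2, θ = 526: P(X<1120) ≈ 0.628.
Too low — raise k to concentrate. Iterating converges to k ≈ 5.83.
Then θ = 526/(5.83−1) ≈ 109.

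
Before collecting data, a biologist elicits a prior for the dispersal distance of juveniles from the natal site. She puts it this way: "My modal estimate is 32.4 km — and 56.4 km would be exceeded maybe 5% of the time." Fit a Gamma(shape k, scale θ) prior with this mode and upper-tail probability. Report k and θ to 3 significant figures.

Gamma(k,θ) with k>1 has mode (k−1)θ, so θ = 32.4/(k−1).
Need P(X < 56.4) = 0.95 with θ tied to k this way. Start at k = 2, θ = 32.4: P(X<56.4) ≈ 0.519.
Too low — raise k to concentrate. Iterating converges to k ≈ 10.1.
Then θ = 32.4/(10.1−1) ≈ 3.57.

k ≈ 10.1, θ ≈ 3.57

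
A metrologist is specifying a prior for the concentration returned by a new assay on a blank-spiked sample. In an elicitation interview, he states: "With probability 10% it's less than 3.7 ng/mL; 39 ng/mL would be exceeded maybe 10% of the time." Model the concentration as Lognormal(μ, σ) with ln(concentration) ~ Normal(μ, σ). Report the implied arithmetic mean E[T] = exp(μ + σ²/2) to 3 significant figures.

If T ~ Lognormal(μ,σ) then ln T ~ Normal(μ,σ), so the p-quantile of ln T is μ + z_p·σ.
ln(3.7) = 1.308 and ln(39) = 3.664; z_{0.1} = -1.282, z_{0.9} = 1.282.
σ = (3.664 − 1.308)/(1.282 − (-1.282)) = 0.919.
μ = 1.308 − (-1.282)·0.919 = 2.486.
E[T] = exp(μ + σ²/2) = exp(2.486 + 0.4222) = 18.3 ng/mL.

E[T] ≈ 18.3 ng/mL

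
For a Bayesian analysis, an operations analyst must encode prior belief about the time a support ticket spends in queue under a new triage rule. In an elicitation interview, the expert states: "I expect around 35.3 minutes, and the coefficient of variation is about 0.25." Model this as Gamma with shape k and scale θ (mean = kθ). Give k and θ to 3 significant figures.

For Gamma(k, scale θ): mean = kθ, variance = kθ², so CV = 1/√k.
CV = 0.25, hence k = 1/CV² = 16.
Then θ = mean/k = 35.3/16 = 2.21.

k ≈ 16, θ ≈ 2.21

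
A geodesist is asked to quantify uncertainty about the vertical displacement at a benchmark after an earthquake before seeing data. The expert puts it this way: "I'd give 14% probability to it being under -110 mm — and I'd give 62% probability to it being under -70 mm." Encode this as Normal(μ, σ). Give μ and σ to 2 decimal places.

For Normal(μ,σ), the p-quantile is μ + z_p·σ. Here z_{0.14} = -1.08, z_{0.62} = 0.3055.
So -110 = μ − 1.08σ and -70 = μ + 0.3055σ.
Subtracting: σ = (-70 − -110)/(0.3055 − (-1.08)) = 28.86.
Then μ = -110 − (-1.08)·28.86 = -78.82.

μ = -78.82, σ = 28.86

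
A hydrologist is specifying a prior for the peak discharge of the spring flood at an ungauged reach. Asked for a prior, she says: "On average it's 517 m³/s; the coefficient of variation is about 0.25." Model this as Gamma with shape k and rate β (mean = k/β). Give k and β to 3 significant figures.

k ≈ 16, β ≈ 0.0309

For Gamma(k, rate β): mean = k/β, variance = k/β², so CV = 1/√k.
CV = 0.25, hence k = 1/CV² = 16.
Then β = k/mean = 16/517 = 0.0309.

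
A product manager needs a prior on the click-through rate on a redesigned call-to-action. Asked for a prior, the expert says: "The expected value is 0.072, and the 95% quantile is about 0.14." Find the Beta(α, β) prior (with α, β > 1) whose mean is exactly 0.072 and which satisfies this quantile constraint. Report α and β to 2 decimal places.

With mean 0.072 fixed, write α = 0.072s, β = 0.928s where s = α+β.
Need P(θ < 0.14) = 0.95 under Beta(0.072s, 0.928s). Normal approximation: (q−m)/√(m(1−m)/s) ≈ z_{0.95} = 1.64, so s ≈ 0.072·0.928·(1.64)²/(0.14−0.072)² = 39.1.
At s = 39.1: P(θ<0.14) ≈ 0.932. Adjusting to match 0.95 gives s ≈ 49.72.
So α = 0.072·49.72 ≈ 3.58, β = 0.928·49.72 ≈ 46.14.

α ≈ 3.58, β ≈ 46.14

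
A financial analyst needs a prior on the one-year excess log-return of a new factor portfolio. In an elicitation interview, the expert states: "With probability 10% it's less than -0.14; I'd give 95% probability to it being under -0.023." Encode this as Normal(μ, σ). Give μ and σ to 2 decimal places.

The p-quantile of Normal(μ,σ) is μ + z_p·σ, with z_{0.1} = -1.282 and z_{0.95} = 1.645.
Eliminate σ: μ = (z₂·x₁ − z₁·x₂)/(z₂ − z₁) = (1.645·-0.14 − (-1.282)·-0.023)/2.926 = -0.09.
Then σ = (x₂ − x₁)/(z₂ − z₁) = (-0.023 − -0.14)/2.926 = 0.04.

μ = -0.09, σ = 0.04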